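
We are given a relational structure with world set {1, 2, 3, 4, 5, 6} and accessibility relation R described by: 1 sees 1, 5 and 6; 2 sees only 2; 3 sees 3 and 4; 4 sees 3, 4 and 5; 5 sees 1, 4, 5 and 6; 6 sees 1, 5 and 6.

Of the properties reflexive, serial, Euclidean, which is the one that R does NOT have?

Reflexive: yes — every world is R-related to itself.
Serial: yes — every world has a successor (e.g. 1 R 1).
Euclidean: no — 4 R 3 and 4 R 5, but not 3 R 5.
Only Euclidean fails.

Euclidean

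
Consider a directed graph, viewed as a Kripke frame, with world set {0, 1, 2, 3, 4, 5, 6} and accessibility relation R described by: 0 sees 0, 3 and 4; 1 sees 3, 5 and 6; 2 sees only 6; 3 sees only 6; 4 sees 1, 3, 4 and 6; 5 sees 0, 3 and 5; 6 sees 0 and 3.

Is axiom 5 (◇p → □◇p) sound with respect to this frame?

No

Axiom 5 corresponds to the accessibility relation being Euclidean.
Euclidean: no — 0 R 3 and 0 R 4, but not 3 R 4.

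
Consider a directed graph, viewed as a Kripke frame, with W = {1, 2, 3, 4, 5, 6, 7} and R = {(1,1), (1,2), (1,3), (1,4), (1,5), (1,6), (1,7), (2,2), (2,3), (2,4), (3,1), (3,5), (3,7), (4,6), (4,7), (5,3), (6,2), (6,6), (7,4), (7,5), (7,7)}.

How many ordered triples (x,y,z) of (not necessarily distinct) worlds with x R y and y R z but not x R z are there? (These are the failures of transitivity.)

21

Enumerating: (2,3,1), (2,3,5), (2,3,7), (2,4,6), (2,4,7), (3,1,2), (3,1,3), (3,1,4), (3,1,6), (3,5,3), (3,7,4), (4,6,2), … and 9 more.
Total: 21.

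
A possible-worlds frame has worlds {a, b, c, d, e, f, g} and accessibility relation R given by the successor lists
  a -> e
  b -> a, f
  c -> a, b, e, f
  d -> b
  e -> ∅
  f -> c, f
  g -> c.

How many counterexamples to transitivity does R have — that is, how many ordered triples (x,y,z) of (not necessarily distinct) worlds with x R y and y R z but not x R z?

12

Enumerating: (b,a,e), (b,f,c), (c,f,c), (d,b,a), (d,b,f), (f,c,a), (f,c,b), (f,c,e), (g,c,a), (g,c,b), (g,c,e), (g,c,f).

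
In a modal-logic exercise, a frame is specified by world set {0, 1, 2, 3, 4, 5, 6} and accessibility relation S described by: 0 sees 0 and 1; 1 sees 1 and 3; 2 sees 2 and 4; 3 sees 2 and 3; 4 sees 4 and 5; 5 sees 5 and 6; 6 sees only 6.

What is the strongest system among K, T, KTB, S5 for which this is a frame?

T

Reflexive (axiom T): yes — every world is S-related to itself.
Symmetric (axiom B): no — 0 S 1 but not 1 S 0.
Euclidean (axiom 5): no — 0 S 1 and 0 S 0, but not 1 S 0.
So F validates K, T; KTB would additionally require S to be symmetric. The strongest is T.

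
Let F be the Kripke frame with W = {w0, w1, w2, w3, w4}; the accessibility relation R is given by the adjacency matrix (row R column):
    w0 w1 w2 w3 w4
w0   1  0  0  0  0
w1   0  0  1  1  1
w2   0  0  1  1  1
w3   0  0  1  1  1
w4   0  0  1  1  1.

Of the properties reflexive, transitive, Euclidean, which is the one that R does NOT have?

reflexive

Reflexive: no — w1 is not related to itself.
Transitive: yes — every two-step R-path is closed by a direct edge.
Euclidean: yes — any two successors of a common world are R-related.
Only reflexive fails.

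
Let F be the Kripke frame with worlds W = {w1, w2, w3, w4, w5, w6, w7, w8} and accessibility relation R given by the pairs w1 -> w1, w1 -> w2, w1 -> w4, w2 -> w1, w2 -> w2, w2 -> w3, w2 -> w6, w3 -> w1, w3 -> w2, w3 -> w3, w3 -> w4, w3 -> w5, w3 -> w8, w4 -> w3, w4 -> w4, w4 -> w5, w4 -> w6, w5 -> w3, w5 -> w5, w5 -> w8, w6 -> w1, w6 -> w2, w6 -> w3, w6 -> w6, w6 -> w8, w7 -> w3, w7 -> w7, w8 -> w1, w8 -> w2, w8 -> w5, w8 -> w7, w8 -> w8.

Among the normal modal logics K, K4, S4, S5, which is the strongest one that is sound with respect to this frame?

Transitive (axiom 4): no — w1 R w2 and w2 R w3, but not w1 R w3.
Reflexive (axiom T): yes — every world is R-related to itself.
Euclidean (axiom 5): no — w1 R w2 and w1 R w4, but not w2 R w4.
So F validates K; K4 would additionally require R to be transitive. The strongest is K.

K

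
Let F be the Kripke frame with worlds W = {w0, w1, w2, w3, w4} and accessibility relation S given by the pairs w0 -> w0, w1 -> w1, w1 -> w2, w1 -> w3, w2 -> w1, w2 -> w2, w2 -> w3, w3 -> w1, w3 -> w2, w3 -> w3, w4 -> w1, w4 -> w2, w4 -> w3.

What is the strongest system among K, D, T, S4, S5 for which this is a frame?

Serial (axiom D): yes — every world has a successor (e.g. w0 S w0).
Reflexive (axiom T): no — w4 is not related to itself.
Transitive (axiom 4): yes — every two-step S-path is closed by a direct edge.
Euclidean (axiom 5): yes — any two successors of a common world are S-related.
So F validates K, D; T would additionally require S to be reflexive. The strongest is D.

D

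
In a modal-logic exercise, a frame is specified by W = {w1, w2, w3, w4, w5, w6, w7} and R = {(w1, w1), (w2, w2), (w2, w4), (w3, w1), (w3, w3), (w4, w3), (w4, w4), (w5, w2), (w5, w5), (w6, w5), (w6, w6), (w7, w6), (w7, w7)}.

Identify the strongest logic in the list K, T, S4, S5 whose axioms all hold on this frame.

Reflexive (axiom T): yes — every world is R-related to itself.
Transitive (axiom 4): no — w2 R w4 and w4 R w3, but not w2 R w3.
Euclidean (axiom 5): no — w2 R w4 and w2 R w2, but not w4 R w2.
So F validates K, T; S4 would additionally require R to be transitive. The strongest is T.

T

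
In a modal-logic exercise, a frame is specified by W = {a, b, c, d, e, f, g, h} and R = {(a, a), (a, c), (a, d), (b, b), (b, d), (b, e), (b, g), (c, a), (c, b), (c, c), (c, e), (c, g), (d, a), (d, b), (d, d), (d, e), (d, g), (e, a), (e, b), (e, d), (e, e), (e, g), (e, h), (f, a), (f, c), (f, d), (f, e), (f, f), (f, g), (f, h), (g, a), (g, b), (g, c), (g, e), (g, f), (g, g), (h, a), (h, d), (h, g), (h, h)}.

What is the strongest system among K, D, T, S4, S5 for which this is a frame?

Serial (axiom D): yes — every world has a successor (e.g. a R a).
Reflexive (axiom T): yes — every world is R-related to itself.
Transitive (axiom 4): no — a R c and c R b, but not a R b.
Euclidean (axiom 5): no — a R c and a R d, but not c R d.
So F validates K, D, T; S4 would additionally require R to be transitive. The strongest is T.

T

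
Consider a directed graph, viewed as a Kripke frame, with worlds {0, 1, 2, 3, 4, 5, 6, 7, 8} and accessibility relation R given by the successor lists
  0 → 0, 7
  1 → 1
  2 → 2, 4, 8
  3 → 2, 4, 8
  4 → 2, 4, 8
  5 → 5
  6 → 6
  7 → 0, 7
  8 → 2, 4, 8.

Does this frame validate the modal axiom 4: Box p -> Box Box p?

Yes

Axiom 4 corresponds to the accessibility relation being transitive.
Transitive: yes — every two-step R-path is closed by a direct edge.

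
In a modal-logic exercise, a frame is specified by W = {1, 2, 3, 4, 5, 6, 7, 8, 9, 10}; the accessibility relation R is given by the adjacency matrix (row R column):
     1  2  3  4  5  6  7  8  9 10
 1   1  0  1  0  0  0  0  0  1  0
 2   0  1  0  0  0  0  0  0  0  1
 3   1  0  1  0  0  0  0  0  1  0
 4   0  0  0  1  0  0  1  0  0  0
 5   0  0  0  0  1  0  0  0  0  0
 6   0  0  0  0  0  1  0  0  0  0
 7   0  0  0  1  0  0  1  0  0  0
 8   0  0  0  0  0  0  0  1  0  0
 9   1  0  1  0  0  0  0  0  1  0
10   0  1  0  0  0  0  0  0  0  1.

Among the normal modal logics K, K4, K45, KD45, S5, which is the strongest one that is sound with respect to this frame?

Transitive (axiom 4): yes — every two-step R-path is closed by a direct edge.
Euclidean (axiom 5): yes — any two successors of a common world are R-related.
Serial (axiom D): yes — every world has a successor (e.g. 1 R 1).
Reflexive (axiom T): yes — every world is R-related to itself.
So F validates K, K4, K45, KD45, S5. The strongest is S5.

S5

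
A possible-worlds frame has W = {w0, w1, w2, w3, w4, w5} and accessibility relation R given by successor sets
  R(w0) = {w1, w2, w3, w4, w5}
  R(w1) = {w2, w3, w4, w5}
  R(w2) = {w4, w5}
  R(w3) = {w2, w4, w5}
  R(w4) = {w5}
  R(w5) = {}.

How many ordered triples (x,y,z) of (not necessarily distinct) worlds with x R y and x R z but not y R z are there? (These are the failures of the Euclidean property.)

Enumerating: (w0,w1,w1), (w0,w2,w1), (w0,w2,w2), (w0,w2,w3), (w0,w3,w1), (w0,w3,w3), (w0,w4,w1), (w0,w4,w2), (w0,w4,w3), (w0,w4,w4), (w0,w5,w1), (w0,w5,w2), … and 23 more.
Total: 35.

35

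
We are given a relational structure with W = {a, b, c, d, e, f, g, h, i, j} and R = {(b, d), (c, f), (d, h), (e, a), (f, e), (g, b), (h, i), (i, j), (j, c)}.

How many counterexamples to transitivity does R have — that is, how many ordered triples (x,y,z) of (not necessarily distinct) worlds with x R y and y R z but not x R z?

Enumerating: (b,d,h), (c,f,e), (d,h,i), (f,e,a), (g,b,d), (h,i,j), (i,j,c), (j,c,f).

8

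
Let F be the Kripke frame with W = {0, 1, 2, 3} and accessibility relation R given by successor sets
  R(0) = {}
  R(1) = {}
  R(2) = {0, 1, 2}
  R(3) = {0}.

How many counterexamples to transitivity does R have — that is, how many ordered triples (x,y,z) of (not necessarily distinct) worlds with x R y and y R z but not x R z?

0

R is transitive; there are no such tuples.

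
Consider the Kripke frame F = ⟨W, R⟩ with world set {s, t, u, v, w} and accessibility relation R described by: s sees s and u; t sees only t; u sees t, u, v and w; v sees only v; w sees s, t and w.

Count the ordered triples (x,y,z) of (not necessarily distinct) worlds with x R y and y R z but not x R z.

Enumerating: (s,u,t), (s,u,v), (s,u,w), (u,w,s), (w,s,u).

5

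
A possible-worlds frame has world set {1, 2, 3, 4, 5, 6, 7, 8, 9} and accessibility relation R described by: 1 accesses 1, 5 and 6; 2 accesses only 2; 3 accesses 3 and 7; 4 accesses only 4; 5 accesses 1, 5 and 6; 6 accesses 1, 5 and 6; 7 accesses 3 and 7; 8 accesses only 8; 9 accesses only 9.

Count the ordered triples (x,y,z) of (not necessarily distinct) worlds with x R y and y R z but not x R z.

0

R is transitive; there are no such tuples.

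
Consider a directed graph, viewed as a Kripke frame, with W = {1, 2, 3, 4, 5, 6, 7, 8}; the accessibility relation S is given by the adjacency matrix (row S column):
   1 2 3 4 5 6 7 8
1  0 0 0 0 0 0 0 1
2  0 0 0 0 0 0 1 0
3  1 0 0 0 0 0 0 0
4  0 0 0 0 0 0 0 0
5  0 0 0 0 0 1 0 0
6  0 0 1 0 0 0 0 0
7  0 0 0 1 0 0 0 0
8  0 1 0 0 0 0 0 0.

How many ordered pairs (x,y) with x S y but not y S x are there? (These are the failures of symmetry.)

Enumerating: (1,8), (2,7), (3,1), (5,6), (6,3), (7,4), (8,2).

7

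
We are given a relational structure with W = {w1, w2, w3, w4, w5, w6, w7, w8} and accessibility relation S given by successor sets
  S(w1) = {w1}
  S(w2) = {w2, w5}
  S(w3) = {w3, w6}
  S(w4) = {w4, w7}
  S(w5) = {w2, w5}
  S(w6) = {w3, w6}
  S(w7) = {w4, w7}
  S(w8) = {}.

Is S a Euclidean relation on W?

Euclidean: yes — any two successors of a common world are S-related.

Yes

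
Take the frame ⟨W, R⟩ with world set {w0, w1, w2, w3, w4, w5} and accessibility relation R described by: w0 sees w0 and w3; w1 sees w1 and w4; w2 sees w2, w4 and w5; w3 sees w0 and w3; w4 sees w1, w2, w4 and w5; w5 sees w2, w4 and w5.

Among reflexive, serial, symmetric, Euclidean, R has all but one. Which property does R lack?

Reflexive: yes — every world is R-related to itself.
Serial: yes — every world has a successor (e.g. w0 R w0).
Symmetric: yes — every pair in R has its reverse in R.
Euclidean: no — w4 R w1 and w4 R w2, but not w1 R w2.
Only Euclidean fails.

Euclidean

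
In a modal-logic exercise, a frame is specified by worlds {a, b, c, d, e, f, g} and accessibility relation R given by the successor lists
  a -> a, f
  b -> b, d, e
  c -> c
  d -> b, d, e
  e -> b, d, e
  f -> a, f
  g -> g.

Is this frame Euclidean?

Euclidean: yes — any two successors of a common world are R-related.

Yes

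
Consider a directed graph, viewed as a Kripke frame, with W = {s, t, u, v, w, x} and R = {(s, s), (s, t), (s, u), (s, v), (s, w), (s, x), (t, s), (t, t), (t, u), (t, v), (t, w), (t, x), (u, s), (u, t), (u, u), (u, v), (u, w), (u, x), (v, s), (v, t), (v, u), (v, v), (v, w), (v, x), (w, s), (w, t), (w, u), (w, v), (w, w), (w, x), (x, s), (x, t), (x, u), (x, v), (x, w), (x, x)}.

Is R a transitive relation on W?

Yes

Transitive: yes — every two-step R-path is closed by a direct edge.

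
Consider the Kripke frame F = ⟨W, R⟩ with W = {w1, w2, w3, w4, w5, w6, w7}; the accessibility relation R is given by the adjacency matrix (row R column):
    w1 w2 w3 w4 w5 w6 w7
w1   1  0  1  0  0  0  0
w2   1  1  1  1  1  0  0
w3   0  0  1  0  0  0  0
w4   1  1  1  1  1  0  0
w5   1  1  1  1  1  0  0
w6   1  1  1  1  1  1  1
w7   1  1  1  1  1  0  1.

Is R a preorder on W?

Yes

Reflexive: yes — every world is R-related to itself.
Transitive: yes — every two-step R-path is closed by a direct edge.
So R is a preorder.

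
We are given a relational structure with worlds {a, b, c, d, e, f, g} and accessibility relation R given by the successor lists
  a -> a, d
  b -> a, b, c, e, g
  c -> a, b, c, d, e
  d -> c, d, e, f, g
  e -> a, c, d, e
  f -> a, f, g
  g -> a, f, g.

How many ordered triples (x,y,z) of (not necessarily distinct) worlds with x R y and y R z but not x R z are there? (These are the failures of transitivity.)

Enumerating: (a,d,c), (a,d,e), (a,d,f), (a,d,g), (b,a,d), (b,c,d), (b,e,d), (b,g,f), (c,b,g), (c,d,f), (c,d,g), (d,c,a), … and 9 more.
Total: 21.

21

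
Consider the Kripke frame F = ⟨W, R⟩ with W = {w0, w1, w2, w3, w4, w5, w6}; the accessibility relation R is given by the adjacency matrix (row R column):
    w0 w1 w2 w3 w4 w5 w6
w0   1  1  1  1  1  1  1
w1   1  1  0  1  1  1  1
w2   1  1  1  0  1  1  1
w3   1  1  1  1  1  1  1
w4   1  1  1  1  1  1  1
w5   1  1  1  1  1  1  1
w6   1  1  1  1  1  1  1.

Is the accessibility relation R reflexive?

Yes

Reflexive: yes — every world is R-related to itself.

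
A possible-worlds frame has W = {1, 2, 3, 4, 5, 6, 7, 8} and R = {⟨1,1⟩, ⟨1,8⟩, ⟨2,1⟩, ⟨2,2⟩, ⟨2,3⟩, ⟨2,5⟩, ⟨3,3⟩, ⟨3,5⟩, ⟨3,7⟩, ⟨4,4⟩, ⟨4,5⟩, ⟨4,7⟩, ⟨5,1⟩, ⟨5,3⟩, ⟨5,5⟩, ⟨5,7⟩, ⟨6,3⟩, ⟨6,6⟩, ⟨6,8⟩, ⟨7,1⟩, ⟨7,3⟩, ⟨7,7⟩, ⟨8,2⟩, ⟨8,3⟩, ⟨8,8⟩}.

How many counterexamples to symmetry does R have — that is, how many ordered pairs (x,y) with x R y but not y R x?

Enumerating: (1,8), (2,1), (2,3), (2,5), (4,5), (4,7), (5,1), (5,7), (6,3), (6,8), (7,1), (8,2), (8,3).

13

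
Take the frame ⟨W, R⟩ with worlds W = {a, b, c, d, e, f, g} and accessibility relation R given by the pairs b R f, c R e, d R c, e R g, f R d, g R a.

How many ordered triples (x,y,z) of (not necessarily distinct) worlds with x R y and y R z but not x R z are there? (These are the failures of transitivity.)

5

Enumerating: (b,f,d), (c,e,g), (d,c,e), (e,g,a), (f,d,c).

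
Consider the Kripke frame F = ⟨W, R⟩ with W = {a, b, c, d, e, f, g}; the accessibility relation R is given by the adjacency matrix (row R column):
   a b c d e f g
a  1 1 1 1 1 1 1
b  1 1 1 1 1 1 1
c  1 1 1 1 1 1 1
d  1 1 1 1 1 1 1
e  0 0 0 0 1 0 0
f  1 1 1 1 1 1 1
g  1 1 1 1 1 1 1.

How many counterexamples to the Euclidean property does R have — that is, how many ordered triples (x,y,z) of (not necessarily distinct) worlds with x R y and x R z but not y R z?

Enumerating: (a,e,a), (a,e,b), (a,e,c), (a,e,d), (a,e,f), (a,e,g), (b,e,a), (b,e,b), (b,e,c), (b,e,d), (b,e,f), (b,e,g), … and 24 more.
Total: 36.

36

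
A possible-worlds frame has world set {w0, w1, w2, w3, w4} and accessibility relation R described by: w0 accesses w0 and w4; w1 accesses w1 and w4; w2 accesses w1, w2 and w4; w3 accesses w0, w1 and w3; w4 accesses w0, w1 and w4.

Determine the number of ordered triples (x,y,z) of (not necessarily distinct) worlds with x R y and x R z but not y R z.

Enumerating: (w2,w1,w2), (w2,w4,w2), (w3,w0,w1), (w3,w0,w3), (w3,w1,w0), (w3,w1,w3), (w4,w0,w1), (w4,w1,w0).

8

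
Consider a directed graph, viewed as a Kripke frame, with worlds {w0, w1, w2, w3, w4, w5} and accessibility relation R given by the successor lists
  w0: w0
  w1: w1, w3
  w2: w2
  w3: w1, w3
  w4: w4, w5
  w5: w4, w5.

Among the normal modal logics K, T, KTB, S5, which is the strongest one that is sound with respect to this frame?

S5

Reflexive (axiom T): yes — every world is R-related to itself.
Symmetric (axiom B): yes — every pair in R has its reverse in R.
Euclidean (axiom 5): yes — any two successors of a common world are R-related.
So F validates K, T, KTB, S5. The strongest is S5.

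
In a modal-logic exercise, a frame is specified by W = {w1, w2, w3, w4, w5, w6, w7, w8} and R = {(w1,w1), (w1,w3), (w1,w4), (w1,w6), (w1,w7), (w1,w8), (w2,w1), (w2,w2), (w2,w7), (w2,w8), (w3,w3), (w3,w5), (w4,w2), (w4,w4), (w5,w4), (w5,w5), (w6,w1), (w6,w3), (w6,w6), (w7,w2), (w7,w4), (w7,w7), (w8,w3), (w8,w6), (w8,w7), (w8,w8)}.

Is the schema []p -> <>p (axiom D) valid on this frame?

Yes

Axiom D corresponds to the accessibility relation being serial.
Serial: yes — every world has a successor (e.g. w1 R w1).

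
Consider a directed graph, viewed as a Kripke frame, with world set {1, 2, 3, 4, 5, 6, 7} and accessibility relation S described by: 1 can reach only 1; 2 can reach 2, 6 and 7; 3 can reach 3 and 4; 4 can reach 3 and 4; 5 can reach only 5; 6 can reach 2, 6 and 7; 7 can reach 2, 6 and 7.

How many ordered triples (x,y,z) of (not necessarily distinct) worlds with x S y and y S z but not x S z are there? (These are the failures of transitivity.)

S is transitive; there are no such tuples.

0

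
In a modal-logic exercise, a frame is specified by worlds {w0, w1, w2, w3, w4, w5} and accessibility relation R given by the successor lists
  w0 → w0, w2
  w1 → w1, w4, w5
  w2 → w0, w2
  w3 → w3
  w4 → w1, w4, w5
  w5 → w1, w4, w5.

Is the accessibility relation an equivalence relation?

Reflexive: yes — every world is R-related to itself.
Symmetric: yes — every pair in R has its reverse in R.
Transitive: yes — every two-step R-path is closed by a direct edge.
So R is an equivalence relation.

Yes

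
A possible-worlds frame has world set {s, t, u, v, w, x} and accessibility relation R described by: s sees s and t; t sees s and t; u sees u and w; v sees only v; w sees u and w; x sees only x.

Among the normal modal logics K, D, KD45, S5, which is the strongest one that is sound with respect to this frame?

Serial (axiom D): yes — every world has a successor (e.g. s R s).
Euclidean (axiom 5): yes — any two successors of a common world are R-related.
Transitive (axiom 4): yes — every two-step R-path is closed by a direct edge.
Reflexive (axiom T): yes — every world is R-related to itself.
So F validates K, D, KD45, S5. The strongest is S5.

S5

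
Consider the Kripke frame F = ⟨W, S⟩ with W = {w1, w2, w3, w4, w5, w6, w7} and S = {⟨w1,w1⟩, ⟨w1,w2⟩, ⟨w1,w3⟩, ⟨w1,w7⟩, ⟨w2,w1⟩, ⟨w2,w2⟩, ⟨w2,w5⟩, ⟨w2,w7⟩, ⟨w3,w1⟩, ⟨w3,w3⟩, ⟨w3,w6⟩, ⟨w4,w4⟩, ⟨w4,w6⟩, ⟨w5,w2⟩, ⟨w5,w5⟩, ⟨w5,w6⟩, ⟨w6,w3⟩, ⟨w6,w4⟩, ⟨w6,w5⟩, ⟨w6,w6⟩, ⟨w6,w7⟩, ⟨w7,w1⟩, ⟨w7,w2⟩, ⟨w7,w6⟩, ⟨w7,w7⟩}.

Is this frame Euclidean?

No

Euclidean: no — w1 S w2 and w1 S w3, but not w2 S w3.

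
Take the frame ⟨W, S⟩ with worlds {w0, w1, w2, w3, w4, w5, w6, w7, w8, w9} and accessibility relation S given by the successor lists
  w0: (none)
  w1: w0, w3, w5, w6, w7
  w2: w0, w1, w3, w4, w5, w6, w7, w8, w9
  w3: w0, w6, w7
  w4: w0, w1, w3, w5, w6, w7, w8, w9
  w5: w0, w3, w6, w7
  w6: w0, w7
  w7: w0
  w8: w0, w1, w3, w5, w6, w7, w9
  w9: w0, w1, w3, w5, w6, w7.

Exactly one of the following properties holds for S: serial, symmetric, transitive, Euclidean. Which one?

transitive

Serial: no — w0 has no S-successor.
Symmetric: no — w1 S w0 but not w0 S w1.
Transitive: yes — every two-step S-path is closed by a direct edge.
Euclidean: no — w1 S w0 and w1 S w3, but not w0 S w3.
Only transitive holds.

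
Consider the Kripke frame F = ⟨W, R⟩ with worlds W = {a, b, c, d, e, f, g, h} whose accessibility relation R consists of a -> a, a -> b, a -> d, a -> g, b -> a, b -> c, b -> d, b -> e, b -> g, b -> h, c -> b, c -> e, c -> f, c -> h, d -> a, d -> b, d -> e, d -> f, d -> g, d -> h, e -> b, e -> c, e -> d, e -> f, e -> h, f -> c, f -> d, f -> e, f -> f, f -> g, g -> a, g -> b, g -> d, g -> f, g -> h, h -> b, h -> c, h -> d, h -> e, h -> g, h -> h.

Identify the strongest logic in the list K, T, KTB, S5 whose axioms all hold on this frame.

K

Reflexive (axiom T): no — b is not related to itself.
Symmetric (axiom B): yes — every pair in R has its reverse in R.
Euclidean (axiom 5): no — b R a and b R c, but not a R c.
So F validates K; T would additionally require R to be reflexive. The strongest is K.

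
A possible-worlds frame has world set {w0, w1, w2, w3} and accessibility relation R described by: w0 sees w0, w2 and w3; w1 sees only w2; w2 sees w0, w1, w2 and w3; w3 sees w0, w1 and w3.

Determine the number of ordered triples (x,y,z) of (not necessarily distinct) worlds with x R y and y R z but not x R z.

7

Enumerating: (w0,w2,w1), (w0,w3,w1), (w1,w2,w0), (w1,w2,w1), (w1,w2,w3), (w3,w0,w2), (w3,w1,w2).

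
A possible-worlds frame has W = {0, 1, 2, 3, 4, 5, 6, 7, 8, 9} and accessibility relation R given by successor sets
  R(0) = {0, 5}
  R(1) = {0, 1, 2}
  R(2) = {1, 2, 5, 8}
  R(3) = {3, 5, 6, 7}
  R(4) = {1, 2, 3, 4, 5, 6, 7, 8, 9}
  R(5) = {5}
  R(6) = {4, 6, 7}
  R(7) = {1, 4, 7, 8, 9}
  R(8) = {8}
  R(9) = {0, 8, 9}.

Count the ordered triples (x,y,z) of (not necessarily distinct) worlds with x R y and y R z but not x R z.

28

Enumerating: (1,0,5), (1,2,5), (1,2,8), (2,1,0), (3,6,4), (3,7,1), (3,7,4), (3,7,8), (3,7,9), (4,1,0), (4,9,0), (6,4,1), … and 16 more.
Total: 28.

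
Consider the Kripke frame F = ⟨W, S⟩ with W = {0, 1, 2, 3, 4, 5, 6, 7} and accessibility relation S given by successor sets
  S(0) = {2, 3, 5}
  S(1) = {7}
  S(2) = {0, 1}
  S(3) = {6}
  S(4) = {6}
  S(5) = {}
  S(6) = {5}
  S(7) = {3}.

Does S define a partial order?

No

Reflexive: no — 0 is not related to itself.
Transitive: no — 0 S 2 and 2 S 1, but not 0 S 1.
Antisymmetric: no — 0 S 2 and 2 S 0 with 0 ≠ 2.
So S is not a partial order.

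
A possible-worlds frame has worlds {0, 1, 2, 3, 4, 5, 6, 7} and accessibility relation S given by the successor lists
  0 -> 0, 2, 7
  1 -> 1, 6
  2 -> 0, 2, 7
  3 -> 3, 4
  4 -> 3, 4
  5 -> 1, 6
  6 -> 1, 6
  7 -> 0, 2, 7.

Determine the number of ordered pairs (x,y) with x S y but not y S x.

Enumerating: (5,1), (5,6).

2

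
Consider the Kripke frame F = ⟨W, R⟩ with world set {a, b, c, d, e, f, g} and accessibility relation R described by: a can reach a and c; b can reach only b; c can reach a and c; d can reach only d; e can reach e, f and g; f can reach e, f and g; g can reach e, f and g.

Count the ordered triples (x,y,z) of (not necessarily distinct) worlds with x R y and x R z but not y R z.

R is Euclidean; there are no such tuples.

0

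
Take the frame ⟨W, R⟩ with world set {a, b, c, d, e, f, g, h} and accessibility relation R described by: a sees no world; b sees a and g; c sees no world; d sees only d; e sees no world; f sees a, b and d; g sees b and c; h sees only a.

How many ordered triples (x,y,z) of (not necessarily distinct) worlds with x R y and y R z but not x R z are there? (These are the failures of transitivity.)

5

Enumerating: (b,g,b), (b,g,c), (f,b,g), (g,b,a), (g,b,g).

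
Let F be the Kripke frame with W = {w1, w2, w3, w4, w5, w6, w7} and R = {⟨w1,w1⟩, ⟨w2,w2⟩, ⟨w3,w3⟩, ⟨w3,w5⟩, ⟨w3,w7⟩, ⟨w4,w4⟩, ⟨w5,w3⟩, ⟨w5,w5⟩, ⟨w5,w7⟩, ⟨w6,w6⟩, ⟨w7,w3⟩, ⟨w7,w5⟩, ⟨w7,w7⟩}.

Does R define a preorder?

Yes

Reflexive: yes — every world is R-related to itself.
Transitive: yes — every two-step R-path is closed by a direct edge.
So R is a preorder.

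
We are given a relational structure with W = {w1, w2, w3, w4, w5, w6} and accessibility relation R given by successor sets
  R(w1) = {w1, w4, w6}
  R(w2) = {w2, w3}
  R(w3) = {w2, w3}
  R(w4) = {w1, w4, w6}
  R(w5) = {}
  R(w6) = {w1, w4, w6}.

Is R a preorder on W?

No

Reflexive: no — w5 is not related to itself.
Transitive: yes — every two-step R-path is closed by a direct edge.
So R is not a preorder.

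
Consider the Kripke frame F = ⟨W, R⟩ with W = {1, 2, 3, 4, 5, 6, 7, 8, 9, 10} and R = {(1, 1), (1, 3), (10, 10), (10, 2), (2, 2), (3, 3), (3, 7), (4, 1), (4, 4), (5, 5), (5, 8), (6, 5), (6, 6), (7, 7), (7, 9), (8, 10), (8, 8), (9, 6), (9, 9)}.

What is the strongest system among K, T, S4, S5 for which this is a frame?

T

Reflexive (axiom T): yes — every world is R-related to itself.
Transitive (axiom 4): no — 1 R 3 and 3 R 7, but not 1 R 7.
Euclidean (axiom 5): no — 1 R 3 and 1 R 1, but not 3 R 1.
So F validates K, T; S4 would additionally require R to be transitive. The strongest is T.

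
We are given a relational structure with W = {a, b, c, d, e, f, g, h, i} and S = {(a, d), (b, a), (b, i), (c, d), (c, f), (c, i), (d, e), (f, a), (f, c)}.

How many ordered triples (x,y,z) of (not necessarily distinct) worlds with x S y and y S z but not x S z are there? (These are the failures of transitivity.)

Enumerating: (a,d,e), (b,a,d), (c,d,e), (c,f,a), (c,f,c), (f,a,d), (f,c,d), (f,c,f), (f,c,i).

9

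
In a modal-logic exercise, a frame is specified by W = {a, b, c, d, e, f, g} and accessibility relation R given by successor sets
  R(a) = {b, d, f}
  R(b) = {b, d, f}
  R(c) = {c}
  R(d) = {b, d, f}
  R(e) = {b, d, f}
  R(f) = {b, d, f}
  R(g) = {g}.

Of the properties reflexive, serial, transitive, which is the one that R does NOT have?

Reflexive: no — a is not related to itself.
Serial: yes — every world has a successor (e.g. a R b).
Transitive: yes — every two-step R-path is closed by a direct edge.
Only reflexive fails.

reflexive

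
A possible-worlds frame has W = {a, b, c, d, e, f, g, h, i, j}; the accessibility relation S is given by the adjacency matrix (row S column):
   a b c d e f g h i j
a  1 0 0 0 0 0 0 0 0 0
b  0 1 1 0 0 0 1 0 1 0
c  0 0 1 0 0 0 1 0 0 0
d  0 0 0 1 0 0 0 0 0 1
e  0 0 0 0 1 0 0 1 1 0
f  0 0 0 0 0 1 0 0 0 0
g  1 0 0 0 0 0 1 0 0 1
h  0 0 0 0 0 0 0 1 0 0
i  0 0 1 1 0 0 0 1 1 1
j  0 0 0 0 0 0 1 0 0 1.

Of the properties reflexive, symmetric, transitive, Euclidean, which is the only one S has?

reflexive

Reflexive: yes — every world is S-related to itself.
Symmetric: no — b S c but not c S b.
Transitive: no — b S g and g S a, but not b S a.
Euclidean: no — b S c and b S i, but not c S i.
Only reflexive holds.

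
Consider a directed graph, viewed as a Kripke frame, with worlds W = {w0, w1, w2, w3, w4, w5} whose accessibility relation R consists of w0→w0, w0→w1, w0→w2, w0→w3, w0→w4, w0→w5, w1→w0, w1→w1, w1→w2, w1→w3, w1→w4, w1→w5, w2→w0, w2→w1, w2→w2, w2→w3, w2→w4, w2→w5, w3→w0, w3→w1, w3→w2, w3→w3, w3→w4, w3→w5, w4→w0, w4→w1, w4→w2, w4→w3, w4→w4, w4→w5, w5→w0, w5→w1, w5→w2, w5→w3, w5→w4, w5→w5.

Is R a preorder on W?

Reflexive: yes — every world is R-related to itself.
Transitive: yes — every two-step R-path is closed by a direct edge.
So R is a preorder.

Yes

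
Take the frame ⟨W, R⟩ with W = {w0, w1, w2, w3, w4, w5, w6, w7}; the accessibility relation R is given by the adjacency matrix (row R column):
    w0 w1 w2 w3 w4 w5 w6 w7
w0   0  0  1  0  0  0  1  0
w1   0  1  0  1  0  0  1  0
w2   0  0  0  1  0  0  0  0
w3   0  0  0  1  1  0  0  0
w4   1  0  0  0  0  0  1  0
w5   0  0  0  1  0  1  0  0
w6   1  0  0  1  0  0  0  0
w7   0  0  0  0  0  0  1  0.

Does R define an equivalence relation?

Reflexive: no — w0 is not related to itself.
Symmetric: no — w0 R w2 but not w2 R w0.
Transitive: no — w0 R w2 and w2 R w3, but not w0 R w3.
So R is not an equivalence relation.

No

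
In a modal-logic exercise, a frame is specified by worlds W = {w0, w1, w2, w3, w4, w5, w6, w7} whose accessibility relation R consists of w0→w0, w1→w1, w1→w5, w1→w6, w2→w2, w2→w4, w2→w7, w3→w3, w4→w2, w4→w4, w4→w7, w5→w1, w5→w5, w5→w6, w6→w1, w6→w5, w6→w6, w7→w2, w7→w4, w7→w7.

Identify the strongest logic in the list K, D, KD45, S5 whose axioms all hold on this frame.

S5

Serial (axiom D): yes — every world has a successor (e.g. w0 R w0).
Euclidean (axiom 5): yes — any two successors of a common world are R-related.
Transitive (axiom 4): yes — every two-step R-path is closed by a direct edge.
Reflexive (axiom T): yes — every world is R-related to itself.
So F validates K, D, KD45, S5. The strongest is S5.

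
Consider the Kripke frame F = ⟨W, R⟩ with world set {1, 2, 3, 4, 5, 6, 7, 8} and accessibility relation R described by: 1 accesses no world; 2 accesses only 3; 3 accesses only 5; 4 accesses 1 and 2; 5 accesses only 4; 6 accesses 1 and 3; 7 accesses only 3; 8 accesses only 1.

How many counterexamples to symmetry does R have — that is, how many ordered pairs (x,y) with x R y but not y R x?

9

Enumerating: (2,3), (3,5), (4,1), (4,2), (5,4), (6,1), (6,3), (7,3), (8,1).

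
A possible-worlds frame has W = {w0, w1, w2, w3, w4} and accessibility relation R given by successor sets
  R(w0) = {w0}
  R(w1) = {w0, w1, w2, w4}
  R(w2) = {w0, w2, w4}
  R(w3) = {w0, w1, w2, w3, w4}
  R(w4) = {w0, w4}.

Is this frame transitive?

Yes

Transitive: yes — every two-step R-path is closed by a direct edge.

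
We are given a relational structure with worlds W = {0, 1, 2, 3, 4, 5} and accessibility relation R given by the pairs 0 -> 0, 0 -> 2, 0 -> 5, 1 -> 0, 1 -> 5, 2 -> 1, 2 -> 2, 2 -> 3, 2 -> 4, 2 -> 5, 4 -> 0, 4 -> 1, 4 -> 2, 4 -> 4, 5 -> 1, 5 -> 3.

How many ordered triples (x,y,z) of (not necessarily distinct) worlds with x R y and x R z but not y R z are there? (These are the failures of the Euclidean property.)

Enumerating: (0,2,0), (0,5,0), (0,5,2), (0,5,5), (1,5,0), (1,5,5), (2,1,1), (2,1,2), (2,1,3), (2,1,4), (2,3,1), (2,3,2), … and 18 more.
Total: 30.

30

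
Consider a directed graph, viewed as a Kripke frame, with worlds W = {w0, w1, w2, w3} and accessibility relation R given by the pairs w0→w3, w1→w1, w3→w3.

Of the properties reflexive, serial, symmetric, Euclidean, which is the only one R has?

Reflexive: no — w0 is not related to itself.
Serial: no — w2 has no R-successor.
Symmetric: no — w0 R w3 but not w3 R w0.
Euclidean: yes — any two successors of a common world are R-related.
Only Euclidean holds.

Euclidean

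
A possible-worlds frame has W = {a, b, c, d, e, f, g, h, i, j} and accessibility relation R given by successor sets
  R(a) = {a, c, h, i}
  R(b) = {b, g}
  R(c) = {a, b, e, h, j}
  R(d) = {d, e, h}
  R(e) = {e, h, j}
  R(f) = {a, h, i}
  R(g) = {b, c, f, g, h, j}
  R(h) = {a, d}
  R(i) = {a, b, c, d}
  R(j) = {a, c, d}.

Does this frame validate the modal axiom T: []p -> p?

The schema T characterises exactly the reflexive frames.
Reflexive: no — c is not related to itself.

No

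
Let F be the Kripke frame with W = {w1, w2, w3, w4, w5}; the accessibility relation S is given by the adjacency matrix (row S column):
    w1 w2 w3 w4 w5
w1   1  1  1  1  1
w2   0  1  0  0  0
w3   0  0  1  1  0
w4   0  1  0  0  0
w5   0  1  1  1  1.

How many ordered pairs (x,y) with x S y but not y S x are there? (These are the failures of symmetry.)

Enumerating: (w1,w2), (w1,w3), (w1,w4), (w1,w5), (w3,w4), (w4,w2), (w5,w2), (w5,w3), (w5,w4).

9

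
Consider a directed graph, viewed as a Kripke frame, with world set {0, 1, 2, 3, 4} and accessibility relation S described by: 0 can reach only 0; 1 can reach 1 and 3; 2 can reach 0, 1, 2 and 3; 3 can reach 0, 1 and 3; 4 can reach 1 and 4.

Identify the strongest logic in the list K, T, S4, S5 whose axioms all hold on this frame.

T

Reflexive (axiom T): yes — every world is S-related to itself.
Transitive (axiom 4): no — 1 S 3 and 3 S 0, but not 1 S 0.
Euclidean (axiom 5): no — 2 S 0 and 2 S 1, but not 0 S 1.
So F validates K, T; S4 would additionally require S to be transitive. The strongest is T.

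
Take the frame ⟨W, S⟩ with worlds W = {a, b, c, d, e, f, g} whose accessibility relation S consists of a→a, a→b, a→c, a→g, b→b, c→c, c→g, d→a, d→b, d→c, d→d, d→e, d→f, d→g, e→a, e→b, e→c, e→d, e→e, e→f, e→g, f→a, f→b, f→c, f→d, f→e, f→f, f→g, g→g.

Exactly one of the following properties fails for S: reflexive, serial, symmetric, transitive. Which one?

symmetric

Reflexive: yes — every world is S-related to itself.
Serial: yes — every world has a successor (e.g. a S a).
Symmetric: no — a S b but not b S a.
Transitive: yes — every two-step S-path is closed by a direct edge.
Only symmetric fails.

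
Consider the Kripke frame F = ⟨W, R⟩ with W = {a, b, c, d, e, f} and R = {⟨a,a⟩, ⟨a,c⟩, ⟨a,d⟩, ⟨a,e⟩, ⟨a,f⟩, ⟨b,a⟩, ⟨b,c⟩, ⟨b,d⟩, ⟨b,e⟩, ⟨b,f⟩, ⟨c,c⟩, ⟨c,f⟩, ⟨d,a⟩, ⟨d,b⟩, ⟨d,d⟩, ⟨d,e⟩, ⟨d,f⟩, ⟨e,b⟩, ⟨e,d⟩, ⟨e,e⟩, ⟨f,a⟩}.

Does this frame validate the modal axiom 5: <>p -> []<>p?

The schema 5 characterises exactly the Euclidean frames.
Euclidean: no — a R c and a R d, but not c R d.

No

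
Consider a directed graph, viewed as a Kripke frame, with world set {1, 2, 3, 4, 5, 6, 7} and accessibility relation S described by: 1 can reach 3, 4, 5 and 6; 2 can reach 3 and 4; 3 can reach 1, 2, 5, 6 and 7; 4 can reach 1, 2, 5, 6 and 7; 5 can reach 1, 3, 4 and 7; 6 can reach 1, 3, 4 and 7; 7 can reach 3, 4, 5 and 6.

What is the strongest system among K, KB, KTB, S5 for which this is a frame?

KB

Symmetric (axiom B): yes — every pair in S has its reverse in S.
Reflexive (axiom T): no — 1 is not related to itself.
Euclidean (axiom 5): no — 1 S 3 and 1 S 4, but not 3 S 4.
So F validates K, KB; KTB would additionally require S to be reflexive. The strongest is KB.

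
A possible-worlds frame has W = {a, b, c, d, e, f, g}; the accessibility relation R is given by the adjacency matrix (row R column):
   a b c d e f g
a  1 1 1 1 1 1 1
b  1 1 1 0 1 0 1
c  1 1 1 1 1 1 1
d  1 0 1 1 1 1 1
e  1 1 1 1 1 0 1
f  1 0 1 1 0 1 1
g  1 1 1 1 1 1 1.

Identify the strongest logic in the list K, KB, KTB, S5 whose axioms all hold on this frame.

KTB

Symmetric (axiom B): yes — every pair in R has its reverse in R.
Reflexive (axiom T): yes — every world is R-related to itself.
Euclidean (axiom 5): no — a R b and a R d, but not b R d.
So F validates K, KB, KTB; S5 would additionally require R to be Euclidean. The strongest is KTB.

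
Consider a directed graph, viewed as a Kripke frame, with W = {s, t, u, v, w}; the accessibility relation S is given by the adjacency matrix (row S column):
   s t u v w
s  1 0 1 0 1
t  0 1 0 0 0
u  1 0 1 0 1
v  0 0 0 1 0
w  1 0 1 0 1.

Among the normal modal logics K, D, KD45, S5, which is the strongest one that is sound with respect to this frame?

Serial (axiom D): yes — every world has a successor (e.g. s S s).
Euclidean (axiom 5): yes — any two successors of a common world are S-related.
Transitive (axiom 4): yes — every two-step S-path is closed by a direct edge.
Reflexive (axiom T): yes — every world is S-related to itself.
So F validates K, D, KD45, S5. The strongest is S5.

S5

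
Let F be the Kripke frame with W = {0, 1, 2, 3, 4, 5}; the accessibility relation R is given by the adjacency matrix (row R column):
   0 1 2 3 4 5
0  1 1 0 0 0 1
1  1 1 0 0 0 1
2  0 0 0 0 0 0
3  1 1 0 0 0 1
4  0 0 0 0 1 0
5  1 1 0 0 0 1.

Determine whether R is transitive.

Transitive: yes — every two-step R-path is closed by a direct edge.

Yes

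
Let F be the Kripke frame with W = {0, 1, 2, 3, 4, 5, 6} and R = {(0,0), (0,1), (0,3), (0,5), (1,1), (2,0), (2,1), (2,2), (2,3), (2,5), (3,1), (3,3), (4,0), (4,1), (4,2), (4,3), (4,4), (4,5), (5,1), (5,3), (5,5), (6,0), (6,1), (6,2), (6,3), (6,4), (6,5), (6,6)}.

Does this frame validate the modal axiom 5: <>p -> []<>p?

No

By correspondence theory, 5 is valid on a frame iff R is Euclidean.
Euclidean: no — 0 R 1 and 0 R 3, but not 1 R 3.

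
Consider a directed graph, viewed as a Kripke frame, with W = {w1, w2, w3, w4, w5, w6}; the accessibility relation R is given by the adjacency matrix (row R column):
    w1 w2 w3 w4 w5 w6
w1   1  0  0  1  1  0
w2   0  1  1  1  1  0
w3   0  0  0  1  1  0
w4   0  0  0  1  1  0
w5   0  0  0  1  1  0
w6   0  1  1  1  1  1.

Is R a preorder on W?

Reflexive: no — w3 is not related to itself.
Transitive: yes — every two-step R-path is closed by a direct edge.
So R is not a preorder.

No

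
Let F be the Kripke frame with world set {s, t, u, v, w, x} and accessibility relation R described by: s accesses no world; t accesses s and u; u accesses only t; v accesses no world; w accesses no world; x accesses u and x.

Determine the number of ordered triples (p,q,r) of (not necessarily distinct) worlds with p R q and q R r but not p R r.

4

Enumerating: (t,u,t), (u,t,s), (u,t,u), (x,u,t).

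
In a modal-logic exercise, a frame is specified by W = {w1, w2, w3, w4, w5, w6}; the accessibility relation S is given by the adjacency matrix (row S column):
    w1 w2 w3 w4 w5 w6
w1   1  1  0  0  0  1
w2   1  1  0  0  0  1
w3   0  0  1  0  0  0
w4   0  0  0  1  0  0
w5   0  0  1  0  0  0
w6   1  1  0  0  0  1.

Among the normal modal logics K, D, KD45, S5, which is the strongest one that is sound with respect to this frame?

Serial (axiom D): yes — every world has a successor (e.g. w1 S w1).
Euclidean (axiom 5): yes — any two successors of a common world are S-related.
Transitive (axiom 4): yes — every two-step S-path is closed by a direct edge.
Reflexive (axiom T): no — w5 is not related to itself.
So F validates K, D, KD45; S5 would additionally require S to be reflexive. The strongest is KD45.

KD45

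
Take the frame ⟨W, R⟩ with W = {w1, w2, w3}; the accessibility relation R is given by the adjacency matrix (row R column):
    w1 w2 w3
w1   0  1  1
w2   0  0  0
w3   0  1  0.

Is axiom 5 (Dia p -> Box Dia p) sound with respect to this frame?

No

By correspondence theory, 5 is valid on a frame iff R is Euclidean.
Euclidean: no — w1 R w2 and w1 R w3, but not w2 R w3.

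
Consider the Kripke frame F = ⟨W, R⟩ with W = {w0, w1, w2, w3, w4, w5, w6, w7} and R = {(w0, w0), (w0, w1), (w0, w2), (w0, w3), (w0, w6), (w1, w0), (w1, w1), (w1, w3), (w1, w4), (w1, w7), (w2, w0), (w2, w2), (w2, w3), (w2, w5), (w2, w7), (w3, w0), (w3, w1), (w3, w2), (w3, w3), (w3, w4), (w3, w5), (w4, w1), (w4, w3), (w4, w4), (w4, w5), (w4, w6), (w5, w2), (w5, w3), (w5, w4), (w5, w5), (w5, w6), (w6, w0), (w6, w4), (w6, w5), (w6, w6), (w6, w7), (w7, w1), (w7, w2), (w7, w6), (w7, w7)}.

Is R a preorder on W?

No

Reflexive: yes — every world is R-related to itself.
Transitive: no — w0 R w1 and w1 R w4, but not w0 R w4.
So R is not a preorder.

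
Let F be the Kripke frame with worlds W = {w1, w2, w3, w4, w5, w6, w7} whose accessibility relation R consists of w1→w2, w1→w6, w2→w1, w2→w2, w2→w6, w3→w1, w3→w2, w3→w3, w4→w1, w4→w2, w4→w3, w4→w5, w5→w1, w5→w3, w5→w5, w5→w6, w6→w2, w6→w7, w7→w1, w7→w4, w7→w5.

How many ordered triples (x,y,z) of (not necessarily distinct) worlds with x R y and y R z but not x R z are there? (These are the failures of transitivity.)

Enumerating: (w1,w2,w1), (w1,w6,w7), (w2,w6,w7), (w3,w1,w6), (w3,w2,w6), (w4,w1,w6), (w4,w2,w6), (w4,w5,w6), (w5,w1,w2), (w5,w3,w2), (w5,w6,w2), (w5,w6,w7), … and 11 more.
Total: 23.

23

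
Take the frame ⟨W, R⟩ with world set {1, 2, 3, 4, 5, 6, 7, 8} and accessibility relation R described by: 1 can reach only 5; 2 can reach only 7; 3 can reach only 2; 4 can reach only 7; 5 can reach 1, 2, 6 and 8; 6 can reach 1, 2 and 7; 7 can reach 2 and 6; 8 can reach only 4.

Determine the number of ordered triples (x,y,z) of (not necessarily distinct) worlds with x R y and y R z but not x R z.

Enumerating: (1,5,1), (1,5,2), (1,5,6), (1,5,8), (2,7,2), (2,7,6), (3,2,7), (4,7,2), (4,7,6), (5,1,5), (5,2,7), (5,6,7), … and 7 more.
Total: 19.

19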